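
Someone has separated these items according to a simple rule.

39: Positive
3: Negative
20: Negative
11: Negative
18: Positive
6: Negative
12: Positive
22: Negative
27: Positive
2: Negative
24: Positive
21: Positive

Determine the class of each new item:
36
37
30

Positive, Negative, Positive

The common property of the 'Positive' items is: multiple of 3 AND at least 11. No 'Negative' item has it.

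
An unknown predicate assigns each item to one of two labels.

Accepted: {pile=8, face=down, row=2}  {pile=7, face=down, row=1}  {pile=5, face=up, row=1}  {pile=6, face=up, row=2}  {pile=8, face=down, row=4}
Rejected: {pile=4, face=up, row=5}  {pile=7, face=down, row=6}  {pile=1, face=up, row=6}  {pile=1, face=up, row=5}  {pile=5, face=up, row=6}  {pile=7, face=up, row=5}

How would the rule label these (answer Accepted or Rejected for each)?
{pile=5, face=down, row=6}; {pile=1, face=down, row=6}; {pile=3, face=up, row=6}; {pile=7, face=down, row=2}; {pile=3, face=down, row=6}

Rejected, Rejected, Rejected, Accepted, Rejected

Every 'Accepted' example satisfies: row ≤ 4. None of the 'Rejected' examples do.
{pile=5, face=down, row=6}: row = 6 — lacks this property, so Rejected. {pile=1, face=down, row=6}: row = 6 — lacks this property, so Rejected. {pile=3, face=up, row=6}: row = 6 — lacks this property, so Rejected. {pile=7, face=down, row=2}: row = 2 — checks out, so Accepted. {pile=3, face=down, row=6}: row = 6 — lacks this property, so Rejected.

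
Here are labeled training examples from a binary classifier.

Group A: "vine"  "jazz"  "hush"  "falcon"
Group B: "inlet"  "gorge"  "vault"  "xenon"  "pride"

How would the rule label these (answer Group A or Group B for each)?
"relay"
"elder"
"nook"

Group B, Group B, Group A

A rule that fits every label: even length — true of each 'Group A' example, false of each 'Group B' one.
"relay" → length 5 → Group B.
"elder" → length 5 → Group B.
"nook" → length 4 → Group A.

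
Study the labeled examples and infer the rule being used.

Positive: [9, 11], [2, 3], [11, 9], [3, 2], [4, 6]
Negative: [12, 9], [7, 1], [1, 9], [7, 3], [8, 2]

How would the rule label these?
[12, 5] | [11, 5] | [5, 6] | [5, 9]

Negative, Negative, Positive, Negative

The pattern is that an item is 'Positive' exactly when: |first − second| ≤ 2.
[12, 5] — |12−5| = 7, hence Negative.
[11, 5] — |11−5| = 6, hence Negative.
[5, 6] — |5−6| = 1, hence Positive.
[5, 9] — |5−9| = 4, hence Negative.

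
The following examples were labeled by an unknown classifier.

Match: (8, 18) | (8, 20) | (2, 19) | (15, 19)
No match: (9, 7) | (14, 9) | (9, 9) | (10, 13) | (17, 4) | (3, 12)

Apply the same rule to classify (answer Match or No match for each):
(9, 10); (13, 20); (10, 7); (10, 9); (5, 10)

Every 'Match' example satisfies: second ≥ 14. None of the 'No match' examples do.

No match, Match, No match, No match, No match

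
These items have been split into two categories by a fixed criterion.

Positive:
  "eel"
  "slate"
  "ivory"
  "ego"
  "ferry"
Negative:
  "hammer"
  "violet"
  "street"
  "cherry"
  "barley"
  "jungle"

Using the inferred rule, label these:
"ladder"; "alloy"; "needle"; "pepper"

Negative, Positive, Negative, Negative

The distinguishing property — odd length — holds for all the 'Positive' cases and none of the 'Negative' cases.
"ladder" — length 6, hence Negative.
"alloy" — length 5, hence Positive.
"needle" — length 6, hence Negative.
"pepper" — length 6, hence Negative.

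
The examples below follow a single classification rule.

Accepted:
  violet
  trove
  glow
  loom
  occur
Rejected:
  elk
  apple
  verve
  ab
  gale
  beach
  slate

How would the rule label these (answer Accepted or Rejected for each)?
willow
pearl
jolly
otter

Accepted, Rejected, Accepted, Accepted

Rule: contains 'o'. This holds for each 'Accepted' example and fails for each 'Rejected' one.
willow: Accepted (has 'o').
pearl: Rejected (no 'o').
jolly: Accepted (has 'o').
otter: Accepted (has 'o').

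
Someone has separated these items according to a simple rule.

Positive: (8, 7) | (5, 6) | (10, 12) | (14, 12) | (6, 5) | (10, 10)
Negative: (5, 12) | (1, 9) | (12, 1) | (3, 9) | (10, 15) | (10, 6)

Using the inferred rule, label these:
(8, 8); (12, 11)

One predicate separates the groups cleanly: |first − second| ≤ 2.
(8, 8) — |8−8| = 0, hence Positive. (12, 11) — |12−11| = 1, hence Positive.

Positive, Positive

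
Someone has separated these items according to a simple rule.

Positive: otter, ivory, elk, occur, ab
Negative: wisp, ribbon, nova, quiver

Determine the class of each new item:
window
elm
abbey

Negative, Positive, Positive

The pattern is that an item is 'Positive' exactly when: starts with a vowel.
window: Negative (starts with 'w').
elm: Positive (starts with 'e').
abbey: Positive (starts with 'a').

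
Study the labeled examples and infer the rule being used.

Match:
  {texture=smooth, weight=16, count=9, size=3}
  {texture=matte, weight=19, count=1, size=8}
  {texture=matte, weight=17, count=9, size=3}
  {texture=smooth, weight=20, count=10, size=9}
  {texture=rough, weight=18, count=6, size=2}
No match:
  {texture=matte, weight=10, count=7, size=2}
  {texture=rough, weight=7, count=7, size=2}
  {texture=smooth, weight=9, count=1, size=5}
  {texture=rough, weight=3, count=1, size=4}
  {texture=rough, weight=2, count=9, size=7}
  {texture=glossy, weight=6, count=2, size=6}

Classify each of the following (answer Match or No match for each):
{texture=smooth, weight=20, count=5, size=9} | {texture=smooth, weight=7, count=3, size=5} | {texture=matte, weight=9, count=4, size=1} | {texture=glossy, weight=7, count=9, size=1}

'Match' ⟺ weight ≥ 16.
{texture=smooth, weight=20, count=5, size=9} — weight = 20, hence Match. {texture=smooth, weight=7, count=3, size=5} — weight = 7, hence No match. {texture=matte, weight=9, count=4, size=1} — weight = 9, hence No match. {texture=glossy, weight=7, count=9, size=1} — weight = 7, hence No match.

Match, No match, No match, No match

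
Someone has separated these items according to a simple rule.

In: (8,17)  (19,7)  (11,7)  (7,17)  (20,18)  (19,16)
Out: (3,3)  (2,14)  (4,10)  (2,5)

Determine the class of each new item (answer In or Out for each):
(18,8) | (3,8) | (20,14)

In, Out, In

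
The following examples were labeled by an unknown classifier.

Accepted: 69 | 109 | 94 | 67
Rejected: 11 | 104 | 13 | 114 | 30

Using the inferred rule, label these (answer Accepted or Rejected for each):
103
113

A rule that fits every label: digit sum ≥ 7 — true of each 'Accepted' example, false of each 'Rejected' one.

Rejected, Rejected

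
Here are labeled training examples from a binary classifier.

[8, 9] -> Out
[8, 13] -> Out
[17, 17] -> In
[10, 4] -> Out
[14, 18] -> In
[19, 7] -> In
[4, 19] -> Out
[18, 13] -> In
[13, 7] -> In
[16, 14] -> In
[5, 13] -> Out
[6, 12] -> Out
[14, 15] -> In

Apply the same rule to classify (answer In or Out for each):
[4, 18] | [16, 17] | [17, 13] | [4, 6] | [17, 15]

Out, In, In, Out, In

Every 'In' example satisfies: first ≥ 12. None of the 'Out' examples do.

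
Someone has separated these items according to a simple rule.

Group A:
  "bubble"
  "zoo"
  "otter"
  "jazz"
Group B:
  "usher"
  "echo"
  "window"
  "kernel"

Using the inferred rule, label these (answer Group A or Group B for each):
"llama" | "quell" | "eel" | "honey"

Group A, Group A, Group A, Group B

Looking at the examples, the only property every 'Group A' case has and every 'Group B' case lacks is: has a double letter.
"llama" → 'll' doubled → Group A.
"quell" → 'll' doubled → Group A.
"eel" → 'ee' doubled → Group A.
"honey" → no doubled letter → Group B.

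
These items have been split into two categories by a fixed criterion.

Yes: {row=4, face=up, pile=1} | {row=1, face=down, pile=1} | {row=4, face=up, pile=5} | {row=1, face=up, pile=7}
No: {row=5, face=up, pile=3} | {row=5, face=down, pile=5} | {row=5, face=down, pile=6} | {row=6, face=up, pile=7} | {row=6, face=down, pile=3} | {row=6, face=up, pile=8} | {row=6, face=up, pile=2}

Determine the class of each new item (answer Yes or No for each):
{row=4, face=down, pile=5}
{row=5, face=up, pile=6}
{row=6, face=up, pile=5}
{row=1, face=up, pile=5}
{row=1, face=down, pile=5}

'Yes' ⟺ row ≤ 4.
{row=4, face=down, pile=5}: row = 4, passes → Yes.
{row=5, face=up, pile=6}: row = 5, fails the rule → No.
{row=6, face=up, pile=5}: row = 6, fails the rule → No.
{row=1, face=up, pile=5}: row = 1, passes → Yes.
{row=1, face=down, pile=5}: row = 1, passes → Yes.

Yes, No, No, Yes, Yes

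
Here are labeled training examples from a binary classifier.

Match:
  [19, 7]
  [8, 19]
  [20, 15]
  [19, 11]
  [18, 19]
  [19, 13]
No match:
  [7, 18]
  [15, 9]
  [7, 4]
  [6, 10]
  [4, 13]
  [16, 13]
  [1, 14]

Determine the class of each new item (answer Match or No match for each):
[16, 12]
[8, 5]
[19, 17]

No match, No match, Match

A rule that fits every label: max ≥ 19 — true of each 'Match' example, false of each 'No match' one.
[16, 12]: max 16, lacks this property → No match. [8, 5]: max 8, lacks this property → No match. [19, 17]: max 19, satisfies this → Match.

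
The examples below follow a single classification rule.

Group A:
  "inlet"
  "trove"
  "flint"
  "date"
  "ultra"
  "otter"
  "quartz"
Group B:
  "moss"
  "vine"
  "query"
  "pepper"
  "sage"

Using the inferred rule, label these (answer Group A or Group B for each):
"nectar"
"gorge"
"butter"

Group A, Group B, Group A

Checking candidate rules against both groups, what survives is: contains 't'.
"nectar" → has 't' → Group A. "gorge" → no 't' → Group B. "butter" → has 't' → Group A.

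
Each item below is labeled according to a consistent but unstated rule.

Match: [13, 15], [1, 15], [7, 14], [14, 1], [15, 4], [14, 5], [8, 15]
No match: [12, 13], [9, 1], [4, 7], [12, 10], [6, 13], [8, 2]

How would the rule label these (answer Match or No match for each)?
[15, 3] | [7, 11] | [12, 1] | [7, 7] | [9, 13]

'Match' ⟺ max ≥ 14.
[15, 3]: max 15, fits → Match.
[7, 11]: max 11, doesn't match → No match.
[12, 1]: max 12, doesn't match → No match.
[7, 7]: max 7, doesn't match → No match.
[9, 13]: max 13, doesn't match → No match.

Match, No match, No match, No match, No match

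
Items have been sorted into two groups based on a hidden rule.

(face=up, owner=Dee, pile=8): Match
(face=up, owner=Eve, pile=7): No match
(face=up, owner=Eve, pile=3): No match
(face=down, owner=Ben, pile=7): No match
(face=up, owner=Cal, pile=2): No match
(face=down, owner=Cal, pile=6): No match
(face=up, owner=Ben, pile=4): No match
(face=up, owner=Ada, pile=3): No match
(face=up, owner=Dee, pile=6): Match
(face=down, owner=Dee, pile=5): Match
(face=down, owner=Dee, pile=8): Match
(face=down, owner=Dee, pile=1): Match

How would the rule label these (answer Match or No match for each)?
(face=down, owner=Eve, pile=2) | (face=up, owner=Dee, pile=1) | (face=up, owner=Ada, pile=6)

The pattern is that an item is 'Match' exactly when: owner is Dee.
(face=down, owner=Eve, pile=2) → owner is Eve → No match. (face=up, owner=Dee, pile=1) → owner is Dee → Match. (face=up, owner=Ada, pile=6) → owner is Ada → No match.

No match, Match, No match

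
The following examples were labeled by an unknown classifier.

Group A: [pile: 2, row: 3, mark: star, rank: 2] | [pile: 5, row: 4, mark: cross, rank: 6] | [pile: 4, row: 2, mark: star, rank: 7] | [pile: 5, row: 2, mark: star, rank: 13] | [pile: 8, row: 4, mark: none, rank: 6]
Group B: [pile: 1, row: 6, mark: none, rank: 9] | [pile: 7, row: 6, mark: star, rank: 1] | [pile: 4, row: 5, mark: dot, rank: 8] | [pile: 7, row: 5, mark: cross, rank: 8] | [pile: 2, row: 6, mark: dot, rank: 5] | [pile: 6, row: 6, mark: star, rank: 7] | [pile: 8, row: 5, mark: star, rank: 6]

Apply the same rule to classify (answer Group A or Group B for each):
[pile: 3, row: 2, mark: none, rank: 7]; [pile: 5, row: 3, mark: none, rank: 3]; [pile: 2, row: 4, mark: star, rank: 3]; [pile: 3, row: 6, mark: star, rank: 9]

Rule: row ≤ 4. This holds for each 'Group A' example and fails for each 'Group B' one.
[pile: 3, row: 2, mark: none, rank: 7]: row = 2 — qualifies, so Group A. [pile: 5, row: 3, mark: none, rank: 3]: row = 3 — qualifies, so Group A. [pile: 2, row: 4, mark: star, rank: 3]: row = 4 — qualifies, so Group A. [pile: 3, row: 6, mark: star, rank: 9]: row = 6 — fails the rule, so Group B.

Group A, Group A, Group A, Group B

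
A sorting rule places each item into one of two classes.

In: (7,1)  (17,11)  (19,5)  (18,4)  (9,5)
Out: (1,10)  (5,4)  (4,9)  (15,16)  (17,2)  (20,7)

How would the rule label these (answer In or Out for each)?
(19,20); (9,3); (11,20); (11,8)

Rule: sum is even. This holds for each 'In' example and fails for each 'Out' one.
(19,20): Out (19+20 = 39).
(9,3): In (9+3 = 12).
(11,20): Out (11+20 = 31).
(11,8): Out (11+8 = 19).

Out, In, Out, Out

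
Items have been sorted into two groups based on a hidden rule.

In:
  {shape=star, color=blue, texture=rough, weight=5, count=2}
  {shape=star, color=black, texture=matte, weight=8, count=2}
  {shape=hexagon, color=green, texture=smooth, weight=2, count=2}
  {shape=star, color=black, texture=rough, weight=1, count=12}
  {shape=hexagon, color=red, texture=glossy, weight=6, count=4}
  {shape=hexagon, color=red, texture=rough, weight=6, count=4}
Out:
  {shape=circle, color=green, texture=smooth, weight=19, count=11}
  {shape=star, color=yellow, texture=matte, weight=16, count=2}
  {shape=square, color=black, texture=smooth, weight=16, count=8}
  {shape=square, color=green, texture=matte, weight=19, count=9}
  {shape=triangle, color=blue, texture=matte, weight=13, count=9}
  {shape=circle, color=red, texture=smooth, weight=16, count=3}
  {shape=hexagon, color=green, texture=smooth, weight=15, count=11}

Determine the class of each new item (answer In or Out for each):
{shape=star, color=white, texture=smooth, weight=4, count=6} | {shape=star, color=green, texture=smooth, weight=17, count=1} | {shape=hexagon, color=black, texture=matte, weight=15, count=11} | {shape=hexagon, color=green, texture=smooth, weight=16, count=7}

A rule that fits every label: weight ≤ 8 — true of each 'In' example, false of each 'Out' one.

In, Out, Out, Out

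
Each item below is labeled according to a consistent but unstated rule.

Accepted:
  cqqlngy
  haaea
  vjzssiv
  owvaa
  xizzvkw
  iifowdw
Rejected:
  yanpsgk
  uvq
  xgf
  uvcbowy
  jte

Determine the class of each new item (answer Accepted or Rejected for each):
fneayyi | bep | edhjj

Accepted, Rejected, Accepted

A rule that fits every label: has a double letter — true of each 'Accepted' example, false of each 'Rejected' one.
fneayyi → 'yy' doubled → Accepted. bep → no doubled letter → Rejected. edhjj → 'jj' doubled → Accepted.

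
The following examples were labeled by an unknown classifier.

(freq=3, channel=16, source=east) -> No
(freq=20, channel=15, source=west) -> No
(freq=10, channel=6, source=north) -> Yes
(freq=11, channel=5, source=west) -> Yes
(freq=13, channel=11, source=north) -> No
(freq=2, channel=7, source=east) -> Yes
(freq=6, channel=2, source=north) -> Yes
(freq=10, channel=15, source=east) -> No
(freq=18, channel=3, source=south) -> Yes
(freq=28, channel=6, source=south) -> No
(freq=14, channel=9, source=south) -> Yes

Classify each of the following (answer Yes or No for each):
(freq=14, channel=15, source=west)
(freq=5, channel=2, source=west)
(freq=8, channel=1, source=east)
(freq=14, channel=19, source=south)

No, Yes, Yes, No

One predicate separates the groups cleanly: channel ≤ 9 AND freq ≤ 18.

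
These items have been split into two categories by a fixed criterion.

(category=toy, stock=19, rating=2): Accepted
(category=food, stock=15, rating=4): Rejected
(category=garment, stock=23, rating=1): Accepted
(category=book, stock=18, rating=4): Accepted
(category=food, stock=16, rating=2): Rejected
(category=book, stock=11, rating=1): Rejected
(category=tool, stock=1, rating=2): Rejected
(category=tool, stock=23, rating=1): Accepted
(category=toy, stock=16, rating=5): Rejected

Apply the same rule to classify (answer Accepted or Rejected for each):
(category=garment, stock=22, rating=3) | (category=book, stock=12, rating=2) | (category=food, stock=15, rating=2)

Accepted, Rejected, Rejected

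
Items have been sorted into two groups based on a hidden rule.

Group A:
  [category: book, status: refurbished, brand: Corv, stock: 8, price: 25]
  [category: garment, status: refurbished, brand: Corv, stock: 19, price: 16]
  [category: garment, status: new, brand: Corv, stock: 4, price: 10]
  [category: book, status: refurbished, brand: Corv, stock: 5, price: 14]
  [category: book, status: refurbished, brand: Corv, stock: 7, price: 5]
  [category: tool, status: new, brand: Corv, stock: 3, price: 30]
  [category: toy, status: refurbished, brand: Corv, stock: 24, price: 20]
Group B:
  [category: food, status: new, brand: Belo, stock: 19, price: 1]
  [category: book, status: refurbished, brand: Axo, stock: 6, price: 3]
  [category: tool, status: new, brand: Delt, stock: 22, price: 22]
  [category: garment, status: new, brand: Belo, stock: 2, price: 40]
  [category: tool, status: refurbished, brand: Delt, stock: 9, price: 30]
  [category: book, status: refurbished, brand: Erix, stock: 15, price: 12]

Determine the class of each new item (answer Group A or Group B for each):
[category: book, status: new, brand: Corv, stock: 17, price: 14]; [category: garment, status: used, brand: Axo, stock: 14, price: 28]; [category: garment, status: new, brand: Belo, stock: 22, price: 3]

One predicate separates the groups cleanly: brand is Corv.
Group A: [category: book, status: new, brand: Corv, stock: 17, price: 14], since brand is Corv.
Group B: [category: garment, status: used, brand: Axo, stock: 14, price: 28], since brand is Axo.
Group B: [category: garment, status: new, brand: Belo, stock: 22, price: 3], since brand is Belo.

Group A, Group B, Group B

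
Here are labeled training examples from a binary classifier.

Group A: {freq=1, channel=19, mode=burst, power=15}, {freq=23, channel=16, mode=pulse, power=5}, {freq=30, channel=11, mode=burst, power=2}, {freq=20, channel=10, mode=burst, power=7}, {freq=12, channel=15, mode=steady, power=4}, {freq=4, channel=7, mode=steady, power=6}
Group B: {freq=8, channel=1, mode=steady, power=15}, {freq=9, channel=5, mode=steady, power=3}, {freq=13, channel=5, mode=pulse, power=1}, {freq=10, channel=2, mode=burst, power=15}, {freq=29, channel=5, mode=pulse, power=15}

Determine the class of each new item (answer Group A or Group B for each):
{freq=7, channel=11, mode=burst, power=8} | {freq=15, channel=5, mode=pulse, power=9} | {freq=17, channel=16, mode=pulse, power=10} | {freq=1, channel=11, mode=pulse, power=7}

Group A, Group B, Group A, Group A

All 'Group A' examples share one property — channel ≥ 7 — and every 'Group B' example lacks it.
{freq=7, channel=11, mode=burst, power=8} → channel = 11 → Group A.
{freq=15, channel=5, mode=pulse, power=9} → channel = 5 → Group B.
{freq=17, channel=16, mode=pulse, power=10} → channel = 16 → Group A.
{freq=1, channel=11, mode=pulse, power=7} → channel = 11 → Group A.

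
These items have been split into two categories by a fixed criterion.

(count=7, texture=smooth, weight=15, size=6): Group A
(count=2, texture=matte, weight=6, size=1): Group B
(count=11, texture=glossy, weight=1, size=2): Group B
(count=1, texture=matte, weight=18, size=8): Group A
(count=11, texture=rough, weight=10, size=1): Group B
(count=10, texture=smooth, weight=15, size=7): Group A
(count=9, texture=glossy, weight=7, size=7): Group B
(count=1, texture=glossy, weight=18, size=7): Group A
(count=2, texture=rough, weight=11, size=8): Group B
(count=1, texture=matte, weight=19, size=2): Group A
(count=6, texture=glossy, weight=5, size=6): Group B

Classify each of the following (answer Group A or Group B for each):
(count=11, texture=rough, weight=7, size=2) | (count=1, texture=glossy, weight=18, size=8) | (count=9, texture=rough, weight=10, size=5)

Group B, Group A, Group B

The rule appears to be: weight ≥ 15.
(count=11, texture=rough, weight=7, size=2): weight = 7 — doesn't match, so Group B. (count=1, texture=glossy, weight=18, size=8): weight = 18 — meets the rule, so Group A. (count=9, texture=rough, weight=10, size=5): weight = 10 — doesn't match, so Group B.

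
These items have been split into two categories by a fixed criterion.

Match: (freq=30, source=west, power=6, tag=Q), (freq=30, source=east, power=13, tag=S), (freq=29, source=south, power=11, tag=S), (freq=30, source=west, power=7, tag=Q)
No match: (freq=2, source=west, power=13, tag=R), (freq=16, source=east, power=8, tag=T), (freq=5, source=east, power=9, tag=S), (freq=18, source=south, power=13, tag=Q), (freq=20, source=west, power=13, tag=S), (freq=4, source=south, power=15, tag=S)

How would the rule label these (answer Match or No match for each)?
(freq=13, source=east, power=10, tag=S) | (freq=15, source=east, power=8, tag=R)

No match, No match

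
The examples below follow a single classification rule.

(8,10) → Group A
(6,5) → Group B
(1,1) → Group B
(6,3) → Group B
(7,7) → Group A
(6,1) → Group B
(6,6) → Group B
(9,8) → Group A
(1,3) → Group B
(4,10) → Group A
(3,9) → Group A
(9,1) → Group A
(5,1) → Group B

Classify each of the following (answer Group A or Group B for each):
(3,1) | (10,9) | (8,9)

The rule appears to be: max ≥ 7.
(3,1) → max 3 → Group B. (10,9) → max 10 → Group A. (8,9) → max 9 → Group A.

Group B, Group A, Group A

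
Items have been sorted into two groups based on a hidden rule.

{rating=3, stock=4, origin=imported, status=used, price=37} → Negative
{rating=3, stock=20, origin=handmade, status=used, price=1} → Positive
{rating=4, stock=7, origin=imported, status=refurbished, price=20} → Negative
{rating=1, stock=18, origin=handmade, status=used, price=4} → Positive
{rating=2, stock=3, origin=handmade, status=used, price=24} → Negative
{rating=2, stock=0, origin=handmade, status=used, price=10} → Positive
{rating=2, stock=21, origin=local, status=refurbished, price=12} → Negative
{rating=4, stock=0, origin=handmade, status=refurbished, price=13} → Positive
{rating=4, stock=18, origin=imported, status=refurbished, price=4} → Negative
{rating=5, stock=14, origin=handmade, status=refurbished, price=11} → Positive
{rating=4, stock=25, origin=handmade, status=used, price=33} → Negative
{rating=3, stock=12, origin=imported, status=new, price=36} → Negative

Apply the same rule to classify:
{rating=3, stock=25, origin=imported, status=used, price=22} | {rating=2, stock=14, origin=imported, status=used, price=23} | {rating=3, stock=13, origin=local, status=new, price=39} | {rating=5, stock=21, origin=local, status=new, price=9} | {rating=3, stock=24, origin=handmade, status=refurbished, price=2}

The simplest hypothesis consistent with all the labels is: origin is handmade AND price ≤ 13.
{rating=3, stock=25, origin=imported, status=used, price=22}: origin is imported, price = 22, does not satisfy this → Negative. {rating=2, stock=14, origin=imported, status=used, price=23}: origin is imported, price = 23, does not satisfy this → Negative. {rating=3, stock=13, origin=local, status=new, price=39}: origin is local, price = 39, does not satisfy this → Negative. {rating=5, stock=21, origin=local, status=new, price=9}: origin is local, price = 9, does not satisfy this → Negative. {rating=3, stock=24, origin=handmade, status=refurbished, price=2}: origin is handmade, price = 2, passes → Positive.

Negative, Negative, Negative, Negative, Positive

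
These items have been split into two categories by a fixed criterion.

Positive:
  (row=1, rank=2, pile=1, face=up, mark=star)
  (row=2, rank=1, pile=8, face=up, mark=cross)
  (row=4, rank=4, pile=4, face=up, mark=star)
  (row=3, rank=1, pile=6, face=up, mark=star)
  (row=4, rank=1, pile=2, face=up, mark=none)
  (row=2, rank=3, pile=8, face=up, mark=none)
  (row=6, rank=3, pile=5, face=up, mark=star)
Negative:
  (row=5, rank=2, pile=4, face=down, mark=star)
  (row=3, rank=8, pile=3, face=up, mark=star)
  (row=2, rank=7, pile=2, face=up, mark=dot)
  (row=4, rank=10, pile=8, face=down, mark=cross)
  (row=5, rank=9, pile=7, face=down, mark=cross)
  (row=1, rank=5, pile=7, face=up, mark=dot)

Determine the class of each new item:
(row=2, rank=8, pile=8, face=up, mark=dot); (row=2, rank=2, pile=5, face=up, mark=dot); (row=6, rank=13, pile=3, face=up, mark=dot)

Negative, Positive, Negative

The classifier is using: face is up AND rank ≤ 4.
Negative: (row=2, rank=8, pile=8, face=up, mark=dot), since face is up, rank = 8. Positive: (row=2, rank=2, pile=5, face=up, mark=dot), since face is up, rank = 2. Negative: (row=6, rank=13, pile=3, face=up, mark=dot), since face is up, rank = 13.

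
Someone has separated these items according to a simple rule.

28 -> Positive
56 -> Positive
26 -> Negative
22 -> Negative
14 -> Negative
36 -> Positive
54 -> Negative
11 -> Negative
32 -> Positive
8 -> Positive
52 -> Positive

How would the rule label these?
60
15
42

The simplest hypothesis consistent with all the labels is: multiple of 4.
60: Positive (60 = 4·15). 15: Negative (15 = 4·3 + 3). 42: Negative (42 = 4·10 + 2).

Positive, Negative, Negative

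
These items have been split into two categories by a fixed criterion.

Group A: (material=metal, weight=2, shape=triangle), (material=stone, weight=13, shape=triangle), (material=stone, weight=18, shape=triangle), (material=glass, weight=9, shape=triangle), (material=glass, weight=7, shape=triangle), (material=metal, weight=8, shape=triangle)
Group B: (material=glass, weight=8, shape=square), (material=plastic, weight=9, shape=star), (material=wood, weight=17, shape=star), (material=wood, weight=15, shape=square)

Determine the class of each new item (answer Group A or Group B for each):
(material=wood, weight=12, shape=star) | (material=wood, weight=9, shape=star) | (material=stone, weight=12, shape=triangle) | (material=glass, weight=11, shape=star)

'Group A' ⟺ shape is triangle.

Group B, Group B, Group A, Group B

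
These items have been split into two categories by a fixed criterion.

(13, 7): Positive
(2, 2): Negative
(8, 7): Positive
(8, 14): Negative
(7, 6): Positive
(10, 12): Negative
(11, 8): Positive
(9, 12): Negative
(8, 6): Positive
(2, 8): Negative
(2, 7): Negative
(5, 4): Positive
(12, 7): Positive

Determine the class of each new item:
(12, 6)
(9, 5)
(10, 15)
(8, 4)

Positive, Positive, Negative, Positive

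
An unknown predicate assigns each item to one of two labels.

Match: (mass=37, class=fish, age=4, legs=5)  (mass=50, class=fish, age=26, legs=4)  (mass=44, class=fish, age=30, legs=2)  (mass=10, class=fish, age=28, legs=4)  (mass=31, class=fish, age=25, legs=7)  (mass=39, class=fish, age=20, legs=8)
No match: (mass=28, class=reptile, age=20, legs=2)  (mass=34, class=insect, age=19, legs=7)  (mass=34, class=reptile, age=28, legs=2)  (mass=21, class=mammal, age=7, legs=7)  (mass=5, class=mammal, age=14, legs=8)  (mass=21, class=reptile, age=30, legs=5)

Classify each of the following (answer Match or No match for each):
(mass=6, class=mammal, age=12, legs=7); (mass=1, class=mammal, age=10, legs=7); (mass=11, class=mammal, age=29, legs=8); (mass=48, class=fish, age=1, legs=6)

The common property of the 'Match' items is: class is fish. No 'No match' item has it.

No match, No match, No match, Match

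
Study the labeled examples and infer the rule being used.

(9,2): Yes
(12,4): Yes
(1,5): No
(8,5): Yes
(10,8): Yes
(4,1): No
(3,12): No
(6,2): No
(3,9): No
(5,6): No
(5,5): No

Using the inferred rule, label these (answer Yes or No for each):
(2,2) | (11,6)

The classifier is using: first ≥ 8.
(2,2): first 2, fails the rule → No. (11,6): first 11, passes → Yes.

No, Yes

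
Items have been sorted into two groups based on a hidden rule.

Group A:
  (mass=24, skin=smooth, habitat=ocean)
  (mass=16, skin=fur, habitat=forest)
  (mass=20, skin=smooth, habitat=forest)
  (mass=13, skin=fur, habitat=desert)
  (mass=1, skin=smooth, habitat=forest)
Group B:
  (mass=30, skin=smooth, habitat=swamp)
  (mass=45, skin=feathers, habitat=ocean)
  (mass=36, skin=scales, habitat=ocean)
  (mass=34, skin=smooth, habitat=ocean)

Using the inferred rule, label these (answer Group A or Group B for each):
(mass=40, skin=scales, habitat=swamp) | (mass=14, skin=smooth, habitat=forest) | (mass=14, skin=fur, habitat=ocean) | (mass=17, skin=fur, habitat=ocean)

Rule: mass ≤ 24. This holds for each 'Group A' example and fails for each 'Group B' one.
(mass=40, skin=scales, habitat=swamp): mass = 40 — does not satisfy this, so Group B.
(mass=14, skin=smooth, habitat=forest): mass = 14 — checks out, so Group A.
(mass=14, skin=fur, habitat=ocean): mass = 14 — checks out, so Group A.
(mass=17, skin=fur, habitat=ocean): mass = 17 — checks out, so Group A.

Group B, Group A, Group A, Group A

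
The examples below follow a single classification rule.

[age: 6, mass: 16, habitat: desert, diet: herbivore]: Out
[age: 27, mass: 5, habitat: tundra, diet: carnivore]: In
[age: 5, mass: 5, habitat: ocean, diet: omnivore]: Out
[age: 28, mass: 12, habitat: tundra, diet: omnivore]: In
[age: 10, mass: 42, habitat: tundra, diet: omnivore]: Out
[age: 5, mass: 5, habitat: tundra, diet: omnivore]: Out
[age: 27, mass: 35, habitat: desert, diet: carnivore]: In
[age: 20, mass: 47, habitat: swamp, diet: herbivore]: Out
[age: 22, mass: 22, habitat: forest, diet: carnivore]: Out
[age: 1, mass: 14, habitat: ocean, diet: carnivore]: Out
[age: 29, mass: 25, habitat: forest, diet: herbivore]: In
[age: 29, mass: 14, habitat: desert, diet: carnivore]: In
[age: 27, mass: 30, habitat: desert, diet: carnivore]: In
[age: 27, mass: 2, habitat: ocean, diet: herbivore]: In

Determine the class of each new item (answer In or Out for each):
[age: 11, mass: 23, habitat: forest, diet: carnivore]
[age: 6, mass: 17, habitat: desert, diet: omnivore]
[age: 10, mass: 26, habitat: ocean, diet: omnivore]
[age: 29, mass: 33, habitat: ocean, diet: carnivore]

All 'In' examples share one property — age ≥ 27 — and every 'Out' example lacks it.

Out, Out, Out, In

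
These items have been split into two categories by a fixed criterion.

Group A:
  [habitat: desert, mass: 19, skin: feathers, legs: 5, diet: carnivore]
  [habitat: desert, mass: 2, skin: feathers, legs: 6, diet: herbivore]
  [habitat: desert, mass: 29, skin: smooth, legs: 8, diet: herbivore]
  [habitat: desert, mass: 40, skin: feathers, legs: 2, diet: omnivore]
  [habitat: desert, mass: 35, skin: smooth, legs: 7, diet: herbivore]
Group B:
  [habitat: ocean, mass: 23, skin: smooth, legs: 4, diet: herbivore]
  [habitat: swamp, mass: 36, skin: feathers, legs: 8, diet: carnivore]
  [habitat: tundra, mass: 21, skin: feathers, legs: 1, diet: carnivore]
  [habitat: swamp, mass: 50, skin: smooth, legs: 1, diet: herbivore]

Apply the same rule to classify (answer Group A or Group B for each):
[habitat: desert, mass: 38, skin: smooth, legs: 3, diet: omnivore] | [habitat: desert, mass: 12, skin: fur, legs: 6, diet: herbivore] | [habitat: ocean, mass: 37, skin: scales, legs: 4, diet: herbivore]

A rule that fits every label: habitat is desert — true of each 'Group A' example, false of each 'Group B' one.
[habitat: desert, mass: 38, skin: smooth, legs: 3, diet: omnivore] — habitat is desert, hence Group A.
[habitat: desert, mass: 12, skin: fur, legs: 6, diet: herbivore] — habitat is desert, hence Group A.
[habitat: ocean, mass: 37, skin: scales, legs: 4, diet: herbivore] — habitat is ocean, hence Group B.

Group A, Group A, Group B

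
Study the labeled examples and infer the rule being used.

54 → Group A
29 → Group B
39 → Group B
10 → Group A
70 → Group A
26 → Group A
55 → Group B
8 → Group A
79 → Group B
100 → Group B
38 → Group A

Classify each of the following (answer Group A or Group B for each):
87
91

The pattern is that an item is 'Group A' exactly when: even AND at most 70.
Group B: 87, since 87 is odd, 87 > 70. Group B: 91, since 91 is odd, 91 > 70.

Group B, Group B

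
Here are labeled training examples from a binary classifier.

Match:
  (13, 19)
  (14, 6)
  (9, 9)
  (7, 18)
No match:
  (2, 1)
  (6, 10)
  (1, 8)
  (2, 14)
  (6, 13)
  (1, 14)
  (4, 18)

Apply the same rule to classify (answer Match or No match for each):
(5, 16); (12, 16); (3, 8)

The classifier is using: first ≥ 7.
(5, 16) → first 5 → No match.
(12, 16) → first 12 → Match.
(3, 8) → first 3 → No match.

No match, Match, No match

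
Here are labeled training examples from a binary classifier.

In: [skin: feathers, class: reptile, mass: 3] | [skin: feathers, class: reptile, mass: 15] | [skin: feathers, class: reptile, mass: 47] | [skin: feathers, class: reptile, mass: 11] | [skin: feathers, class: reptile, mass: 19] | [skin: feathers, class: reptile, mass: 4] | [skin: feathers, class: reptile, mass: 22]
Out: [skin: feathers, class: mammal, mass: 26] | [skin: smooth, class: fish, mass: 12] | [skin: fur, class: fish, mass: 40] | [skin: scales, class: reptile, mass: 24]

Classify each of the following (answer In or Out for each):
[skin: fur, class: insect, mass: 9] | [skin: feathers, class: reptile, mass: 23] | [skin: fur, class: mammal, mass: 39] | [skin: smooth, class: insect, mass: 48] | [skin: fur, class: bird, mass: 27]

The common property of the 'In' items is: skin is feathers AND class is reptile. No 'Out' item has it.

Out, In, Out, Out, Out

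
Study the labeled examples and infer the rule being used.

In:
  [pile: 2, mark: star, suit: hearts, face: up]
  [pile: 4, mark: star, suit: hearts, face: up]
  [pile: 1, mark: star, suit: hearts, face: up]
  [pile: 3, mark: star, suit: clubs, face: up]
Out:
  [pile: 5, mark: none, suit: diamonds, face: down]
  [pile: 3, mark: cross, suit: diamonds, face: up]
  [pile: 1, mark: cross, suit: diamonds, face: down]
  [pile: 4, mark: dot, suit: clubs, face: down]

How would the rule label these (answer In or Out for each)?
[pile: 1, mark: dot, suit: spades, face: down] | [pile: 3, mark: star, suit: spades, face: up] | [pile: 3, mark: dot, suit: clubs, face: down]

Out, In, Out

The classifier is using: mark is star.
[pile: 1, mark: dot, suit: spades, face: down]: mark is dot, fails this test → Out.
[pile: 3, mark: star, suit: spades, face: up]: mark is star, checks out → In.
[pile: 3, mark: dot, suit: clubs, face: down]: mark is dot, fails this test → Out.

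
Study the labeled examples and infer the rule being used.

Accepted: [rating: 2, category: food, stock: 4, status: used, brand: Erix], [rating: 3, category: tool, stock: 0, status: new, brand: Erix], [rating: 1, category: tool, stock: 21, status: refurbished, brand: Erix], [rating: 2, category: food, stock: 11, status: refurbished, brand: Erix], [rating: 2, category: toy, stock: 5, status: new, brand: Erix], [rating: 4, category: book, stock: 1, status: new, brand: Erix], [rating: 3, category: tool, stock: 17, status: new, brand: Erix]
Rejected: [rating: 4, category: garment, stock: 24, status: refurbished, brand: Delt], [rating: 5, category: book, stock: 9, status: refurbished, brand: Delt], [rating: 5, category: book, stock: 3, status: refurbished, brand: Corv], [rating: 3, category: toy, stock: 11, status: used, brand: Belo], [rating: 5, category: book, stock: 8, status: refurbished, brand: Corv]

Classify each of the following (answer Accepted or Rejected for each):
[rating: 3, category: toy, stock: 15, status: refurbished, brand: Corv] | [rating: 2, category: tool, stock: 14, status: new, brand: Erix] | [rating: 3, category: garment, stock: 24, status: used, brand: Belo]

The pattern is that an item is 'Accepted' exactly when: brand is Erix.
Rejected: [rating: 3, category: toy, stock: 15, status: refurbished, brand: Corv], since brand is Corv.
Accepted: [rating: 2, category: tool, stock: 14, status: new, brand: Erix], since brand is Erix.
Rejected: [rating: 3, category: garment, stock: 24, status: used, brand: Belo], since brand is Belo.

Rejected, Accepted, Rejected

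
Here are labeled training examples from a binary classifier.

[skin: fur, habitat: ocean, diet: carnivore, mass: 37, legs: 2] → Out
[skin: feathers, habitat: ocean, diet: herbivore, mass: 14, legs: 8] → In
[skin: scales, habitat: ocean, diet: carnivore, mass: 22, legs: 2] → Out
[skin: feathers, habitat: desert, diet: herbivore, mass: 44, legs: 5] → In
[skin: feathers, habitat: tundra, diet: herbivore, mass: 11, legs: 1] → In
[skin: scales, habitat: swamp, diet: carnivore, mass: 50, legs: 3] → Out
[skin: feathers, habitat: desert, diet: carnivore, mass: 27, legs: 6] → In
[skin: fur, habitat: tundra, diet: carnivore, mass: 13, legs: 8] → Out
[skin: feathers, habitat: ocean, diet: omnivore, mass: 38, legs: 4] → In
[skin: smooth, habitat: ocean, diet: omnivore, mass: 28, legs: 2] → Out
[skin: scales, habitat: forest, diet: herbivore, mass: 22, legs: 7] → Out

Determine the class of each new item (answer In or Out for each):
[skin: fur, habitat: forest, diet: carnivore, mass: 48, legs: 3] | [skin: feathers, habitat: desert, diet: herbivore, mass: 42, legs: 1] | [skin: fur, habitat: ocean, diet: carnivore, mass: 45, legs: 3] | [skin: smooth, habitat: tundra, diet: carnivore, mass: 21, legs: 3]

Out, In, Out, Out

Looking at the examples, the only property every 'In' case has and every 'Out' case lacks is: skin is feathers.
[skin: fur, habitat: forest, diet: carnivore, mass: 48, legs: 3]: Out (skin is fur). [skin: feathers, habitat: desert, diet: herbivore, mass: 42, legs: 1]: In (skin is feathers). [skin: fur, habitat: ocean, diet: carnivore, mass: 45, legs: 3]: Out (skin is fur). [skin: smooth, habitat: tundra, diet: carnivore, mass: 21, legs: 3]: Out (skin is smooth).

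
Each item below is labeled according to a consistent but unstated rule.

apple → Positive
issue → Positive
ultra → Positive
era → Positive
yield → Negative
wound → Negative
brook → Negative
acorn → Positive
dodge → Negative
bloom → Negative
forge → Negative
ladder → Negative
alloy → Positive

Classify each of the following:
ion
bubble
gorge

Rule: starts with a vowel. This holds for each 'Positive' example and fails for each 'Negative' one.

Positive, Negative, Negative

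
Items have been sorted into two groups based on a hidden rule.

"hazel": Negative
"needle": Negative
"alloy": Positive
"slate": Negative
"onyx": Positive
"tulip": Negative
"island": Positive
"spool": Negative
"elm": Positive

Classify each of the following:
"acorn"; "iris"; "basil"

Positive, Positive, Negative

The common property of the 'Positive' items is: starts with a vowel. No 'Negative' item has it.
Positive: "acorn", since starts with 'a'.
Positive: "iris", since starts with 'i'.
Negative: "basil", since starts with 'b'.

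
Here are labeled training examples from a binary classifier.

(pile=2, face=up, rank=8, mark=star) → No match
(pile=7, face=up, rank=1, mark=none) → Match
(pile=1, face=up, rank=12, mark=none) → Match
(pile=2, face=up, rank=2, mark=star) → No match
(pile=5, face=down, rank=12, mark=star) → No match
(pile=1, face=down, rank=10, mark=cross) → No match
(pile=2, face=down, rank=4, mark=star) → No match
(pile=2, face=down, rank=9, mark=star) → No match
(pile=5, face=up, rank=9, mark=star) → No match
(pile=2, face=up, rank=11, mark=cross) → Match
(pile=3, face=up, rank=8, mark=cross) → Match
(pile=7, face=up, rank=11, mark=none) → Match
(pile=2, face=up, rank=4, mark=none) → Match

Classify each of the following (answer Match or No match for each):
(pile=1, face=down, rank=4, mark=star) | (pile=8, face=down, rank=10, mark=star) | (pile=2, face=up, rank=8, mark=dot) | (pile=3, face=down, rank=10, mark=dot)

No match, No match, Match, No match

Every 'Match' example satisfies: face is up AND mark is not star. None of the 'No match' examples do.
(pile=1, face=down, rank=4, mark=star) — face is down, mark is star, hence No match. (pile=8, face=down, rank=10, mark=star) — face is down, mark is star, hence No match. (pile=2, face=up, rank=8, mark=dot) — face is up, mark is dot, hence Match. (pile=3, face=down, rank=10, mark=dot) — face is down, mark is dot, hence No match.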